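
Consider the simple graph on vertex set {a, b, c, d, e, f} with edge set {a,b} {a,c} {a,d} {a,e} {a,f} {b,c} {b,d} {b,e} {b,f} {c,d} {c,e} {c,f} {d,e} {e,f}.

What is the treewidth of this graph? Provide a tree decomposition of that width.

Treewidth 4.
One such decomposition:
Bags: B1 = {a, b, c, e, f}  B2 = {a, b, c, d, e}
Tree: B1–B2

Each bag holds 5 vertices, so the decomposition has width 4, which upper-bounds the treewidth. Conversely, {a, b, c, d, e} is a clique of size 5, and the vertices of any clique must share a bag in every tree decomposition; so some bag has ≥ 5 vertices and tw(G) ≥ 4. Therefore the treewidth is 4.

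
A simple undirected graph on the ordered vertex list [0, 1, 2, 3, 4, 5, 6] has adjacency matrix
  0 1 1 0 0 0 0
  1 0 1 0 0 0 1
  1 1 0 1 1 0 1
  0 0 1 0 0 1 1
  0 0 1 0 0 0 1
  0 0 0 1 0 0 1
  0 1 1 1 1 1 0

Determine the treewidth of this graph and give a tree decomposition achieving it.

The largest bag has 3 vertices, giving width 2; this decomposition certifies tw(G) ≤ 2. For the lower bound, the 3 vertices {0, 1, 2} are pairwise adjacent, and any tree decomposition puts a clique entirely inside one bag — forcing width ≥ 2. Combining the bounds, tw(G) = 2.

Treewidth 2.
Bags: B1 = {2, 3, 6}  B2 = {1, 2, 6}  B3 = {0, 1, 2}  B4 = {3, 5, 6}  B5 = {2, 4, 6}
Tree: B1–B2, B2–B3, B1–B4, B1–B5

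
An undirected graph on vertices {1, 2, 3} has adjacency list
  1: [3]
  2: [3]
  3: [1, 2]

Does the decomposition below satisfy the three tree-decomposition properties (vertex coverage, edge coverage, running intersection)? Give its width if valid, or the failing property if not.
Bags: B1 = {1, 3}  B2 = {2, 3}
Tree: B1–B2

Every vertex of G appears in some bag (union = {1, 2, 3}); every edge is covered by a bag; and for each vertex v the set of bags containing v is connected in the bag tree. The decomposition is therefore valid. The largest bag has 2 vertices, so the width is 1.

Yes; width 1.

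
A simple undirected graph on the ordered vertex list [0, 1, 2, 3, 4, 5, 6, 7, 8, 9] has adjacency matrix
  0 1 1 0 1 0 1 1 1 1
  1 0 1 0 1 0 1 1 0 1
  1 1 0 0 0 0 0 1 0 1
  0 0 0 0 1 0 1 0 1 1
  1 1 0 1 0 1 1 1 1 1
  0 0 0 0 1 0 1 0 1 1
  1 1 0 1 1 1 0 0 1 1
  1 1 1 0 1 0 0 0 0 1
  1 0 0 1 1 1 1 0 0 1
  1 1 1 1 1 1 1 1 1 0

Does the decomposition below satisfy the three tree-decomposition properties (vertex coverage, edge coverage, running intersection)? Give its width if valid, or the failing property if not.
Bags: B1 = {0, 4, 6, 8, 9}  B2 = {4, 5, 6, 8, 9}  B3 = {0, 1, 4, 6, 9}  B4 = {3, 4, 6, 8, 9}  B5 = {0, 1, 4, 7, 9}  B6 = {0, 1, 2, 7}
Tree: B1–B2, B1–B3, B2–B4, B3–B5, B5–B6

A tree decomposition must satisfy three properties: every vertex lies in some bag; for every edge, both endpoints lie together in some bag; and for every vertex, the bags containing it form a connected subtree. Here edge (9,2) lies in no bag, so the decomposition is invalid.

No — edge (9,2) lies in no bag.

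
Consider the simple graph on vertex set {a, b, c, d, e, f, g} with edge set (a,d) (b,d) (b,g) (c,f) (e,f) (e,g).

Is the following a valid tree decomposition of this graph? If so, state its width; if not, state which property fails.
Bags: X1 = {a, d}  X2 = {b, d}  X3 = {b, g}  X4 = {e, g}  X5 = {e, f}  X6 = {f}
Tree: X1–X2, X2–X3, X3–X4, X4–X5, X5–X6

No — vertex c appears in no bag.

A tree decomposition must satisfy three properties: every vertex lies in some bag; for every edge, both endpoints lie together in some bag; and for every vertex, the bags containing it form a connected subtree. Here vertex c appears in no bag, so the decomposition is invalid.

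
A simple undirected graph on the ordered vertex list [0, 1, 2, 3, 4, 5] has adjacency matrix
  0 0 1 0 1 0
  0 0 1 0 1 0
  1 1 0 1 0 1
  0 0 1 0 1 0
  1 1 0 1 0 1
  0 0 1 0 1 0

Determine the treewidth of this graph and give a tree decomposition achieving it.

Each bag holds 3 vertices, so the decomposition has width 2, which upper-bounds the treewidth. For the lower bound, G contains the cycle 1–4–3–2–1, so G is not a forest; only forests have treewidth ≤ 1, hence tw(G) ≥ 2. The upper and lower bounds meet at 2, so that is the treewidth.

Treewidth 2.
Bags: B1 = {1, 2, 4}  B2 = {2, 3, 4}  B3 = {0, 2, 4}  B4 = {2, 4, 5}
Tree: B1–B2, B2–B3, B3–B4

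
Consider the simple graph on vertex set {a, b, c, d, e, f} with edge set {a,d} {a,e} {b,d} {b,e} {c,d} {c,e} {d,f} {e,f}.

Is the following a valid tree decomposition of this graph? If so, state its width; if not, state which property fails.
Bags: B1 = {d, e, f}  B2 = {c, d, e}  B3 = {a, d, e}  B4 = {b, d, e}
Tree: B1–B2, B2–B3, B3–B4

Yes; width 2.

Every vertex of G appears in some bag (union = {a, b, c, d, e, f}); every edge is covered by a bag; and for each vertex v the set of bags containing v is connected in the bag tree. The decomposition is therefore valid. The largest bag has 3 vertices, so the width is 2.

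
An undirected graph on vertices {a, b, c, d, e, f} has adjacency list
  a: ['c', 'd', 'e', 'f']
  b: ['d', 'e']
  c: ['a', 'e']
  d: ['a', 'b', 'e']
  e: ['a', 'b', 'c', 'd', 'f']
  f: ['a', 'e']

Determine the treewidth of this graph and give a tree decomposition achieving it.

Each bag holds 3 vertices, so the decomposition has width 2, which upper-bounds the treewidth. For the lower bound, the 3 vertices {a, d, e} are pairwise adjacent, and any tree decomposition puts a clique entirely inside one bag — forcing width ≥ 2. Hence tw(G) = 2 exactly.

Treewidth 2.
Bags: B1 = {a, e, f}  B2 = {a, d, e}  B3 = {b, d, e}  B4 = {a, c, e}
Tree: B1–B2, B2–B3, B2–B4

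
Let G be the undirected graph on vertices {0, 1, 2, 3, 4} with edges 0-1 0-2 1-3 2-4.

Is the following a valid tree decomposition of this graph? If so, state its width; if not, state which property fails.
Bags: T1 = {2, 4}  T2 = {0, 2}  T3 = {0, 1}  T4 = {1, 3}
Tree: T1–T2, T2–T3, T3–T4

Yes; width 1.

Vertex coverage: the bags together contain {0, 1, 2, 3, 4}, the full vertex set. Edge coverage: each edge of G has both endpoints in at least one bag. Running intersection: for every vertex, the bags containing it form a connected subtree. All three properties hold, so this is a valid tree decomposition of width max|bag| − 1 = 1, and hence tw(G) ≤ 1.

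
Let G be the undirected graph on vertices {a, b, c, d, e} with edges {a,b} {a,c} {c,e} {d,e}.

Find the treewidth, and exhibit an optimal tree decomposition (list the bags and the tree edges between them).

Each bag holds 2 vertices, so the decomposition has width 1, which upper-bounds the treewidth. Any graph with an edge has treewidth ≥ 1, and G has the edge b–a. Hence tw(G) = 1 exactly.

Treewidth 1.
One optimal decomposition is:
Bags: B1 = {a, b}  B2 = {a, c}  B3 = {c, e}  B4 = {d, e}
Tree: B1–B2, B2–B3, B3–B4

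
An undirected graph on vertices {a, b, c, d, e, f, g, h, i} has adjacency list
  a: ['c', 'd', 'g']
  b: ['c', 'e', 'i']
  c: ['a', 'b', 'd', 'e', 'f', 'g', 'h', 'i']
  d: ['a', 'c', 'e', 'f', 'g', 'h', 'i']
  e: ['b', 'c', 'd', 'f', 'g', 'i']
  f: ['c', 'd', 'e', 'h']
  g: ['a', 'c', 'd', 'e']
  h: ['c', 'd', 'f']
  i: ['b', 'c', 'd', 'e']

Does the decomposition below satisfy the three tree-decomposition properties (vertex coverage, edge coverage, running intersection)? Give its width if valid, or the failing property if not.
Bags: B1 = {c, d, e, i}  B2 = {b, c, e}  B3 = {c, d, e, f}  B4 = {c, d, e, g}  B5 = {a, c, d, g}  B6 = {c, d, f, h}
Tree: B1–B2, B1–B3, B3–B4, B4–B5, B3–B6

A tree decomposition must satisfy three properties: every vertex lies in some bag; for every edge, both endpoints lie together in some bag; and for every vertex, the bags containing it form a connected subtree. Here edge (i,b) lies in no bag, so the decomposition is invalid.

No — edge (i,b) lies in no bag.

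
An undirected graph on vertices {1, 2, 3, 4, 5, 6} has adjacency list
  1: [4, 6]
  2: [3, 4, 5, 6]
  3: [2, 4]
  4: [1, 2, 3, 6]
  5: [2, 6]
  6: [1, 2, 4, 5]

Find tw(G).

2

A width-2 tree decomposition is:
Bags: B1 = {2, 4, 6}  B2 = {1, 4, 6}  B3 = {2, 5, 6}  B4 = {2, 3, 4}
Tree: B1–B2, B1–B3, B1–B4
Each bag holds 3 vertices, so the decomposition has width 2, which upper-bounds the treewidth. Conversely, {1, 4, 6} is a clique of size 3, and the vertices of any clique must share a bag in every tree decomposition; so some bag has ≥ 3 vertices and tw(G) ≥ 2. Hence tw(G) = 2 exactly.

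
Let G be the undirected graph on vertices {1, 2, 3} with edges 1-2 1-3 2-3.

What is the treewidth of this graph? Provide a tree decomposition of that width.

Treewidth 2.
One such decomposition:
Bags: B1 = {1, 2, 3}
Tree: (single bag)

A single bag containing all 3 vertices is trivially a valid decomposition of width 2. On the other hand G contains the 3-clique {1, 2, 3}. A clique must lie in a single bag of any decomposition, so no decomposition can have width below 2. Hence tw(G) = 2 exactly.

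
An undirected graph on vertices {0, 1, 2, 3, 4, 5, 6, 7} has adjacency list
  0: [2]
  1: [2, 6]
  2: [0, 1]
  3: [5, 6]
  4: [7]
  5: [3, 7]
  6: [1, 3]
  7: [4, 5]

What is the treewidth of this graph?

A width-1 tree decomposition is:
Bags: B1 = {0, 2}  B2 = {1, 2}  B3 = {1, 6}  B4 = {3, 6}  B5 = {3, 5}  B6 = {5, 7}  B7 = {4, 7}
Tree: B1–B2, B2–B3, B3–B4, B4–B5, B5–B6, B6–B7
Each bag holds 2 vertices, so the decomposition has width 1, which upper-bounds the treewidth. Any graph with an edge has treewidth ≥ 1, and G has the edge 0–2. Combining the bounds, tw(G) = 1.

1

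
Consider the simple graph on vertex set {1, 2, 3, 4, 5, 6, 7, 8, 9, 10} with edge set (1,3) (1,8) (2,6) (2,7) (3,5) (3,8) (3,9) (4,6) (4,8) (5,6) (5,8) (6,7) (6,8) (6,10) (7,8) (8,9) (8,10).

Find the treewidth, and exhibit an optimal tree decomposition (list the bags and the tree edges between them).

Treewidth 2.
One such decomposition:
Bags: B1 = {6, 7, 8}  B2 = {6, 8, 10}  B3 = {4, 6, 8}  B4 = {2, 6, 7}  B5 = {5, 6, 8}  B6 = {3, 5, 8}  B7 = {3, 8, 9}  B8 = {1, 3, 8}
Tree: B1–B2, B2–B3, B1–B4, B3–B5, B5–B6, B6–B7, B6–B8

Every bag has size at most 3, so the width is 3 − 1 = 2 and tw(G) ≤ 2. Conversely, {1, 3, 8} is a clique of size 3, and the vertices of any clique must share a bag in every tree decomposition; so some bag has ≥ 3 vertices and tw(G) ≥ 2. The upper and lower bounds meet at 2, so that is the treewidth.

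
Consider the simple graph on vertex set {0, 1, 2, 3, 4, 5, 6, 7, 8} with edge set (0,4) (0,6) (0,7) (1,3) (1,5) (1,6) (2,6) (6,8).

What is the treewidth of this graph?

A width-1 tree decomposition is:
Bags: B1 = {0, 6}  B2 = {0, 7}  B3 = {0, 4}  B4 = {1, 6}  B5 = {1, 5}  B6 = {2, 6}  B7 = {1, 3}  B8 = {6, 8}
Tree: B1–B2, B1–B3, B1–B4, B4–B5, B4–B6, B5–B7, B4–B8
Every bag has size at most 2, so the width is 2 − 1 = 1 and tw(G) ≤ 1. Since G has at least one edge (e.g. 6–0), it is not an edgeless graph, so tw(G) ≥ 1. The upper and lower bounds meet at 1, so that is the treewidth.

1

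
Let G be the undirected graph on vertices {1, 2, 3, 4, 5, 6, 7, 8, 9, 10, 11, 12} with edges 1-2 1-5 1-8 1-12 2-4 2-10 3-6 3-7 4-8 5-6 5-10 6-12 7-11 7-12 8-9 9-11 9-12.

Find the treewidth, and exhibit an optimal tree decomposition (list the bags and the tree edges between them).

Each bag holds 4 vertices, so the decomposition has width 3, which upper-bounds the treewidth. For the lower bound: the 4 vertex sets {2,4,10}, {5}, {1}, {6,8,9,12} are disjoint, each induces a connected subgraph, and every pair is joined by at least one edge of G. Contracting each set to a single vertex therefore yields K_{4} as a minor, and since treewidth is minor-monotone, tw(G) ≥ tw(K_{4}) = 3. Therefore the treewidth is 3.

Treewidth 3.
One such decomposition:
Bags: B1 = {2, 4, 5, 10}  B2 = {1, 2, 4, 5}  B3 = {1, 4, 5, 8}  B4 = {1, 5, 6, 8}  B5 = {1, 6, 8, 12}  B6 = {6, 8, 9, 12}  B7 = {3, 6, 9, 12}  B8 = {3, 7, 9, 12}  B9 = {3, 7, 9, 11}
Tree: B1–B2, B2–B3, B3–B4, B4–B5, B5–B6, B6–B7, B7–B8, B8–B9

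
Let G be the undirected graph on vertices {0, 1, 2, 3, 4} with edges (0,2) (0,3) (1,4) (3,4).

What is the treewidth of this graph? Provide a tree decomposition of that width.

The largest bag has 2 vertices, giving width 1; this decomposition certifies tw(G) ≤ 1. Any graph with an edge has treewidth ≥ 1, and G has the edge 2–0. The upper and lower bounds meet at 1, so that is the treewidth.

Treewidth 1.
One such decomposition:
Bags: B1 = {0, 2}  B2 = {0, 3}  B3 = {3, 4}  B4 = {1, 4}
Tree: B1–B2, B2–B3, B3–B4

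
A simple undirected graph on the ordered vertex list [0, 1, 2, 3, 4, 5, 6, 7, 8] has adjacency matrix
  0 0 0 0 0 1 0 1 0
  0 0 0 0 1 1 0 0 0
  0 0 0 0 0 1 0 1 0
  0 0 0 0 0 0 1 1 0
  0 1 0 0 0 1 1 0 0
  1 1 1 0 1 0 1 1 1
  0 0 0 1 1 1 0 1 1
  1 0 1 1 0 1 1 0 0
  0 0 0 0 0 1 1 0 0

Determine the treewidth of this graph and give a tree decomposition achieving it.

Each bag holds 3 vertices, so the decomposition has width 2, which upper-bounds the treewidth. For the lower bound, the 3 vertices {3, 6, 7} are pairwise adjacent, and any tree decomposition puts a clique entirely inside one bag — forcing width ≥ 2. The upper and lower bounds meet at 2, so that is the treewidth.

Treewidth 2.
One optimal decomposition is:
Bags: B1 = {5, 6, 7}  B2 = {5, 6, 8}  B3 = {3, 6, 7}  B4 = {4, 5, 6}  B5 = {1, 4, 5}  B6 = {0, 5, 7}  B7 = {2, 5, 7}
Tree: B1–B2, B1–B3, B2–B4, B4–B5, B1–B6, B6–B7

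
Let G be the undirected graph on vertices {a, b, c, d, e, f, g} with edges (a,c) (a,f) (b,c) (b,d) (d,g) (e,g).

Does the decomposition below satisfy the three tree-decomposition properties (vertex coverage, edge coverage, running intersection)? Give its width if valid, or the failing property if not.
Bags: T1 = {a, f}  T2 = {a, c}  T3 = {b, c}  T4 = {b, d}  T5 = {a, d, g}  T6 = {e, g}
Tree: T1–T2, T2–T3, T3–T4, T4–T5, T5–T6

A tree decomposition must satisfy three properties: every vertex lies in some bag; for every edge, both endpoints lie together in some bag; and for every vertex, the bags containing it form a connected subtree. Here bags containing vertex a are not connected in the tree, so the decomposition is invalid.

No — bags containing vertex a are not connected in the tree.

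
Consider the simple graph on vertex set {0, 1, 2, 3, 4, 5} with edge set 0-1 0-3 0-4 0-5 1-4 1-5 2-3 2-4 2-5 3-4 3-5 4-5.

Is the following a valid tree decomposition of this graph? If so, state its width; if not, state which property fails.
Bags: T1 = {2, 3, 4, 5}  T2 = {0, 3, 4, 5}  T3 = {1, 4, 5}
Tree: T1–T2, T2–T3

No — edge (0,1) lies in no bag.

A tree decomposition must satisfy three properties: every vertex lies in some bag; for every edge, both endpoints lie together in some bag; and for every vertex, the bags containing it form a connected subtree. Here edge (0,1) lies in no bag, so the decomposition is invalid.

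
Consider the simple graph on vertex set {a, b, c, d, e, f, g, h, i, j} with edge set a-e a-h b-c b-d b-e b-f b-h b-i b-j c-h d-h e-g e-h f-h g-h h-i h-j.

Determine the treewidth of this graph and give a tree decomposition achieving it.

Each bag holds 3 vertices, so the decomposition has width 2, which upper-bounds the treewidth. Conversely, {e, g, h} is a clique of size 3, and the vertices of any clique must share a bag in every tree decomposition; so some bag has ≥ 3 vertices and tw(G) ≥ 2. Combining the bounds, tw(G) = 2.

Treewidth 2.
One such decomposition:
Bags: B1 = {b, e, h}  B2 = {b, d, h}  B3 = {e, g, h}  B4 = {b, c, h}  B5 = {b, h, i}  B6 = {b, f, h}  B7 = {b, h, j}  B8 = {a, e, h}
Tree: B1–B2, B1–B3, B2–B4, B4–B5, B4–B6, B2–B7, B3–B8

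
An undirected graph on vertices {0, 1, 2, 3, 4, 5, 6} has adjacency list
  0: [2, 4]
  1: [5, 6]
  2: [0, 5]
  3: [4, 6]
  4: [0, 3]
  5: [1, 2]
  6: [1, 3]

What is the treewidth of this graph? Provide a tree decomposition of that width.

Treewidth 2.
Bags: B1 = {1, 5, 6}  B2 = {2, 5, 6}  B3 = {0, 2, 6}  B4 = {0, 4, 6}  B5 = {3, 4, 6}
Tree: B1–B2, B2–B3, B3–B4, B4–B5

Each bag holds 3 vertices, so the decomposition has width 2, which upper-bounds the treewidth. Since 6–1–5–2–0–4–3–6 is a cycle in G, G is not acyclic. Forests are exactly the graphs of treewidth ≤ 1, so tw(G) ≥ 2. Hence tw(G) = 2 exactly.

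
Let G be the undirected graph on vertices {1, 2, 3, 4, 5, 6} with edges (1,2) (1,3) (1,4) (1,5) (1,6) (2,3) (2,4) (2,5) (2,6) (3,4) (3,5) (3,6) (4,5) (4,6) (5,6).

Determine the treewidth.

5

A width-5 tree decomposition is:
Bags: B1 = {1, 2, 3, 4, 5, 6}
Tree: (single bag)
A single bag containing all 6 vertices is trivially a valid decomposition of width 5. On the other hand G contains the 6-clique {1, 2, 3, 4, 5, 6}. A clique must lie in a single bag of any decomposition, so no decomposition can have width below 5. Therefore the treewidth is 5.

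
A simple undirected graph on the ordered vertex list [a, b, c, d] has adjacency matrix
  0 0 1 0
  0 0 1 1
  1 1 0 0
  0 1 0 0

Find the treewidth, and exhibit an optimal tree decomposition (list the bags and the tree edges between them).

Treewidth 1.
One optimal decomposition is:
Bags: B1 = {b, d}  B2 = {b, c}  B3 = {a, c}
Tree: B1–B2, B2–B3

Each bag holds 2 vertices, so the decomposition has width 1, which upper-bounds the treewidth. G has an edge, so its treewidth is at least 1. Combining the bounds, tw(G) = 1.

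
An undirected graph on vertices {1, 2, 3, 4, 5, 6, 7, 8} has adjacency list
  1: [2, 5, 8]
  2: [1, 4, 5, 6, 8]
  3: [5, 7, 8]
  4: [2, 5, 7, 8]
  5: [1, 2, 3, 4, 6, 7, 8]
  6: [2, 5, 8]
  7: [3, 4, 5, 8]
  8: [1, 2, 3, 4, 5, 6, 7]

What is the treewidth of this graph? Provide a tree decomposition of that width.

Treewidth 3.
One such decomposition:
Bags: B1 = {2, 4, 5, 8}  B2 = {4, 5, 7, 8}  B3 = {1, 2, 5, 8}  B4 = {3, 5, 7, 8}  B5 = {2, 5, 6, 8}
Tree: B1–B2, B1–B3, B2–B4, B3–B5

The largest bag has 4 vertices, giving width 3; this decomposition certifies tw(G) ≤ 3. On the other hand G contains the 4-clique {1, 2, 5, 8}. A clique must lie in a single bag of any decomposition, so no decomposition can have width below 3. Hence tw(G) = 3 exactly.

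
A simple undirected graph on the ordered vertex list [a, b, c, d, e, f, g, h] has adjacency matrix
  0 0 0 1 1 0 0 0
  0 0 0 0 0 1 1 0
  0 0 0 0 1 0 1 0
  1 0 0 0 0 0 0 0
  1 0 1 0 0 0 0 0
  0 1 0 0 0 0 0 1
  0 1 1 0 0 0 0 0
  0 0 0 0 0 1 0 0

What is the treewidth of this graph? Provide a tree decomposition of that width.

Treewidth 1.
One such decomposition:
Bags: B1 = {a, d}  B2 = {a, e}  B3 = {c, e}  B4 = {c, g}  B5 = {b, g}  B6 = {b, f}  B7 = {f, h}
Tree: B1–B2, B2–B3, B3–B4, B4–B5, B5–B6, B6–B7

Every bag has size at most 2, so the width is 2 − 1 = 1 and tw(G) ≤ 1. Since G has at least one edge (e.g. d–a), it is not an edgeless graph, so tw(G) ≥ 1. Combining the bounds, tw(G) = 1.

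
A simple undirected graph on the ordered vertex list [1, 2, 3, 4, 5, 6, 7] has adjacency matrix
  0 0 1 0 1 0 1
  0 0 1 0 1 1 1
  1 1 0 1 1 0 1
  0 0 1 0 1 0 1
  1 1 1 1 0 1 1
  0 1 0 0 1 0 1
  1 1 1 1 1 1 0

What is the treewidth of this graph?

3

A width-3 tree decomposition is:
Bags: B1 = {2, 5, 6, 7}  B2 = {2, 3, 5, 7}  B3 = {1, 3, 5, 7}  B4 = {3, 4, 5, 7}
Tree: B1–B2, B2–B3, B2–B4
Each bag holds 4 vertices, so the decomposition has width 3, which upper-bounds the treewidth. Conversely, {1, 3, 5, 7} is a clique of size 4, and the vertices of any clique must share a bag in every tree decomposition; so some bag has ≥ 4 vertices and tw(G) ≥ 3. The upper and lower bounds meet at 3, so that is the treewidth.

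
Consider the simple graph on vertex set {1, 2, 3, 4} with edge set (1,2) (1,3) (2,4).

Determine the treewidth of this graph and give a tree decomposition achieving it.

Each bag holds 2 vertices, so the decomposition has width 1, which upper-bounds the treewidth. G has an edge, so its treewidth is at least 1. Combining the bounds, tw(G) = 1.

Treewidth 1.
One optimal decomposition is:
Bags: B1 = {2, 4}  B2 = {1, 2}  B3 = {1, 3}
Tree: B1–B2, B2–B3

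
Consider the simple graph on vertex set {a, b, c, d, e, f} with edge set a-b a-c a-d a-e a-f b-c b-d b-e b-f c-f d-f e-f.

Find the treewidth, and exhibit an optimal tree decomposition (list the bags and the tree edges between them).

The largest bag has 4 vertices, giving width 3; this decomposition certifies tw(G) ≤ 3. For the lower bound, the 4 vertices {a, b, d, f} are pairwise adjacent, and any tree decomposition puts a clique entirely inside one bag — forcing width ≥ 3. Combining the bounds, tw(G) = 3.

Treewidth 3.
One optimal decomposition is:
Bags: B1 = {a, b, d, f}  B2 = {a, b, e, f}  B3 = {a, b, c, f}
Tree: B1–B2, B1–B3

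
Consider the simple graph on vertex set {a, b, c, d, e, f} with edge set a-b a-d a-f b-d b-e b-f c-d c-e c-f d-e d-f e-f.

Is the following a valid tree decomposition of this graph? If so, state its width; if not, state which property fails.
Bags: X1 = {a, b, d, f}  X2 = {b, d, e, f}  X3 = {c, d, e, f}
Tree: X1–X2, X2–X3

Yes; width 3.

Vertex coverage: the bags together contain {a, b, c, d, e, f}, the full vertex set. Edge coverage: each edge of G has both endpoints in at least one bag. Running intersection: for every vertex, the bags containing it form a connected subtree. All three properties hold, so this is a valid tree decomposition of width max|bag| − 1 = 3, and hence tw(G) ≤ 3.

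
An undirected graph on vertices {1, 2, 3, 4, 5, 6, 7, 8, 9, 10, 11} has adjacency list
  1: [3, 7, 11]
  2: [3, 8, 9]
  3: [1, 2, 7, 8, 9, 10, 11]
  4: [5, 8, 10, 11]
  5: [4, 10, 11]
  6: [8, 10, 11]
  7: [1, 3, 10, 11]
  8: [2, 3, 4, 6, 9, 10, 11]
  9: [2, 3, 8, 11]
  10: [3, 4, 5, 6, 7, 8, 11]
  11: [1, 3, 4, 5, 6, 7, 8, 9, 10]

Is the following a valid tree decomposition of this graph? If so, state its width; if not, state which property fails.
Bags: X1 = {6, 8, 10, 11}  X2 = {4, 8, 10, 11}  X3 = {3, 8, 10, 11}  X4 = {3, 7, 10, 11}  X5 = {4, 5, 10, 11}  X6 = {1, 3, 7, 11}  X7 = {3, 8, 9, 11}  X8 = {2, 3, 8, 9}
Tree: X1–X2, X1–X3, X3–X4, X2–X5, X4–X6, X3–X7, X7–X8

Yes; width 3.

Checking the three conditions: (i) the bags cover all of {1, 2, 3, 4, 5, 6, 7, 8, 9, 10, 11}; (ii) for each edge, some bag contains both endpoints; (iii) the bags containing any fixed vertex form a subtree. All hold, so the decomposition is valid with width 4 − 1 = 3.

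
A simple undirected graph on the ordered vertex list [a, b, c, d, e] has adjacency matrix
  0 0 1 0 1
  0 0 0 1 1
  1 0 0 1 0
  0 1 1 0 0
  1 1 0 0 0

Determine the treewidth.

A width-2 tree decomposition is:
Bags: B1 = {a, b, e}  B2 = {a, b, d}  B3 = {a, c, d}
Tree: B1–B2, B2–B3
Every bag has size at most 3, so the width is 3 − 1 = 2 and tw(G) ≤ 2. The edges a–e–b–d–c–a form a cycle, so G is not a tree and its treewidth is at least 2. The upper and lower bounds meet at 2, so that is the treewidth.

2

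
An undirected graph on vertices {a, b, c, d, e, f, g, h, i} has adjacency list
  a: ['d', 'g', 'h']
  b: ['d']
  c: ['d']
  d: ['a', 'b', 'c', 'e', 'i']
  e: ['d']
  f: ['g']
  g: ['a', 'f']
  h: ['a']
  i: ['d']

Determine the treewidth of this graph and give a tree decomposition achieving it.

Every bag has size at most 2, so the width is 2 − 1 = 1 and tw(G) ≤ 1. Any graph with an edge has treewidth ≥ 1, and G has the edge a–h. Combining the bounds, tw(G) = 1.

Treewidth 1.
Bags: B1 = {a, h}  B2 = {a, d}  B3 = {d, e}  B4 = {d, i}  B5 = {b, d}  B6 = {a, g}  B7 = {f, g}  B8 = {c, d}
Tree: B1–B2, B2–B3, B3–B4, B4–B5, B2–B6, B6–B7, B4–B8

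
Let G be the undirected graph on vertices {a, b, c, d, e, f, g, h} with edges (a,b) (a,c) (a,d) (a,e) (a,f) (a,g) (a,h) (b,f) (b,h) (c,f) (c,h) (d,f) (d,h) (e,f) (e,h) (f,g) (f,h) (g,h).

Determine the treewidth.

A width-3 tree decomposition is:
Bags: B1 = {a, c, f, h}  B2 = {a, f, g, h}  B3 = {a, d, f, h}  B4 = {a, e, f, h}  B5 = {a, b, f, h}
Tree: B1–B2, B2–B3, B1–B4, B1–B5
Every bag has size at most 4, so the width is 4 − 1 = 3 and tw(G) ≤ 3. On the other hand G contains the 4-clique {a, d, f, h}. A clique must lie in a single bag of any decomposition, so no decomposition can have width below 3. The upper and lower bounds meet at 3, so that is the treewidth.

3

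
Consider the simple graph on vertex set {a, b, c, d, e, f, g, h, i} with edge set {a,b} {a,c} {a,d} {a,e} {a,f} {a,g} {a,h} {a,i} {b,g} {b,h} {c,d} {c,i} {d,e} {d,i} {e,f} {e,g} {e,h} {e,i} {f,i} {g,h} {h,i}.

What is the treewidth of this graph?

3

A width-3 tree decomposition is:
Bags: B1 = {a, e, g, h}  B2 = {a, e, h, i}  B3 = {a, d, e, i}  B4 = {a, b, g, h}  B5 = {a, e, f, i}  B6 = {a, c, d, i}
Tree: B1–B2, B2–B3, B1–B4, B2–B5, B3–B6
Every bag has size at most 4, so the width is 4 − 1 = 3 and tw(G) ≤ 3. Conversely, {a, e, g, h} is a clique of size 4, and the vertices of any clique must share a bag in every tree decomposition; so some bag has ≥ 4 vertices and tw(G) ≥ 3. The upper and lower bounds meet at 3, so that is the treewidth.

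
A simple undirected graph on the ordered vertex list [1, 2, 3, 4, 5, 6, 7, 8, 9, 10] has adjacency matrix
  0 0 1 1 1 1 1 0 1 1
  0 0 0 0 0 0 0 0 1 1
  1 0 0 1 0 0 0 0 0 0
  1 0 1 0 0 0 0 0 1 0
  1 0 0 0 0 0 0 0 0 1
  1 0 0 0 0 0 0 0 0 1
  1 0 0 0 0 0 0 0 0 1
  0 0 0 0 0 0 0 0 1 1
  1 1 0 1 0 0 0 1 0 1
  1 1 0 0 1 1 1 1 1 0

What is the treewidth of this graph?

A width-2 tree decomposition is:
Bags: B1 = {1, 4, 9}  B2 = {1, 9, 10}  B3 = {8, 9, 10}  B4 = {1, 6, 10}  B5 = {1, 3, 4}  B6 = {1, 5, 10}  B7 = {1, 7, 10}  B8 = {2, 9, 10}
Tree: B1–B2, B2–B3, B2–B4, B1–B5, B2–B6, B6–B7, B3–B8
Each bag holds 3 vertices, so the decomposition has width 2, which upper-bounds the treewidth. Conversely, {8, 9, 10} is a clique of size 3, and the vertices of any clique must share a bag in every tree decomposition; so some bag has ≥ 3 vertices and tw(G) ≥ 2. Combining the bounds, tw(G) = 2.

2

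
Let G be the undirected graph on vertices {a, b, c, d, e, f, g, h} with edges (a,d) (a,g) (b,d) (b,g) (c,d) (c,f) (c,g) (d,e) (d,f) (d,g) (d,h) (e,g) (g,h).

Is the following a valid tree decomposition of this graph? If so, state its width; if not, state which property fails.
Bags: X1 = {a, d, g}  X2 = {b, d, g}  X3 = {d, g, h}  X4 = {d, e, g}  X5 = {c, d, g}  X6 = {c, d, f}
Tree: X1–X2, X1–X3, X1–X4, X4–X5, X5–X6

Yes; width 2.

Vertex coverage: the bags together contain {a, b, c, d, e, f, g, h}, the full vertex set. Edge coverage: each edge of G has both endpoints in at least one bag. Running intersection: for every vertex, the bags containing it form a connected subtree. All three properties hold, so this is a valid tree decomposition of width max|bag| − 1 = 2, and hence tw(G) ≤ 2.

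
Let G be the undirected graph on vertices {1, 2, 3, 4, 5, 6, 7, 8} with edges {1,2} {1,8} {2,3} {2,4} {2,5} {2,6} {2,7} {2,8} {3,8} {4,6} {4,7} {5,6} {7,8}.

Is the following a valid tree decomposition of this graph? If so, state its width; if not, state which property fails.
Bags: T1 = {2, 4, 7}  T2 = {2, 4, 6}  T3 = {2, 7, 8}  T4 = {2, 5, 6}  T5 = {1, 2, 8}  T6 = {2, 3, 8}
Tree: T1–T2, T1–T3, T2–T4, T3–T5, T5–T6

Checking the three conditions: (i) the bags cover all of {1, 2, 3, 4, 5, 6, 7, 8}; (ii) for each edge, some bag contains both endpoints; (iii) the bags containing any fixed vertex form a subtree. All hold, so the decomposition is valid with width 3 − 1 = 2.

Yes; width 2.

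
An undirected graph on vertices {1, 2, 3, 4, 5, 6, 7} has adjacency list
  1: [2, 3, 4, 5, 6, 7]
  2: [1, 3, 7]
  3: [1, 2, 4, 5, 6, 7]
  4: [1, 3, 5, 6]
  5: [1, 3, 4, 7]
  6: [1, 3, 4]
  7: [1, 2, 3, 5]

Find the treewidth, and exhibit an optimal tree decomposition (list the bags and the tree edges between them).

Treewidth 3.
One optimal decomposition is:
Bags: B1 = {1, 3, 4, 5}  B2 = {1, 3, 5, 7}  B3 = {1, 3, 4, 6}  B4 = {1, 2, 3, 7}
Tree: B1–B2, B1–B3, B2–B4

Each bag holds 4 vertices, so the decomposition has width 3, which upper-bounds the treewidth. For the lower bound, the 4 vertices {1, 2, 3, 7} are pairwise adjacent, and any tree decomposition puts a clique entirely inside one bag — forcing width ≥ 3. Combining the bounds, tw(G) = 3.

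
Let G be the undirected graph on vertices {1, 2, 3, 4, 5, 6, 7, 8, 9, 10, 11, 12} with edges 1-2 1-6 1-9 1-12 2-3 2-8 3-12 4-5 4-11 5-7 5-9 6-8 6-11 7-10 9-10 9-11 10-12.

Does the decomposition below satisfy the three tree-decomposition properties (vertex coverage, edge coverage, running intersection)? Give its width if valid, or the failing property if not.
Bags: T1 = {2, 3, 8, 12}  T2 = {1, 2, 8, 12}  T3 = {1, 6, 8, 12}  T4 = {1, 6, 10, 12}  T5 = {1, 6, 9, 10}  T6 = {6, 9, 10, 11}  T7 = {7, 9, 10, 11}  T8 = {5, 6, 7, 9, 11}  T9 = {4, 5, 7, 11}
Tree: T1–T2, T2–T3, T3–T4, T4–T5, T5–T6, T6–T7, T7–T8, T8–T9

No — bags containing vertex 6 are not connected in the tree.

A tree decomposition must satisfy three properties: every vertex lies in some bag; for every edge, both endpoints lie together in some bag; and for every vertex, the bags containing it form a connected subtree. Here bags containing vertex 6 are not connected in the tree, so the decomposition is invalid.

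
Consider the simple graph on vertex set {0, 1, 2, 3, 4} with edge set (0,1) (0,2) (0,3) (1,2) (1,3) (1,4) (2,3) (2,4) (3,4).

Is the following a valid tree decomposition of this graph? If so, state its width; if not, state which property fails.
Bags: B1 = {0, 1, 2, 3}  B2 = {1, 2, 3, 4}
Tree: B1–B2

Yes; width 3.

Every vertex of G appears in some bag (union = {0, 1, 2, 3, 4}); every edge is covered by a bag; and for each vertex v the set of bags containing v is connected in the bag tree. The decomposition is therefore valid. The largest bag has 4 vertices, so the width is 3.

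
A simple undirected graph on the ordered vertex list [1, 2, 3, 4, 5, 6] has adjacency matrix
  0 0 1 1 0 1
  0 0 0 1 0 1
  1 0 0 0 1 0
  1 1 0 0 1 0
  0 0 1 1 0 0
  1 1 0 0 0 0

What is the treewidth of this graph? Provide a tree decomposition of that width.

The largest bag has 3 vertices, giving width 2; this decomposition certifies tw(G) ≤ 2. For the lower bound, G contains the cycle 6–2–4–1–6, so G is not a forest; only forests have treewidth ≤ 1, hence tw(G) ≥ 2. Therefore the treewidth is 2.

Treewidth 2.
One optimal decomposition is:
Bags: B1 = {1, 2, 6}  B2 = {1, 2, 4}  B3 = {1, 3, 4}  B4 = {3, 4, 5}
Tree: B1–B2, B2–B3, B3–B4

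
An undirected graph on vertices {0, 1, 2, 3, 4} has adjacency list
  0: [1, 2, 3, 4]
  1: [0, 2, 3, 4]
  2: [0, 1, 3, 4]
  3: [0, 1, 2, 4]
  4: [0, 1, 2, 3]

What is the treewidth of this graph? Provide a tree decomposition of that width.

A single bag containing all 5 vertices is trivially a valid decomposition of width 4. Conversely, {0, 1, 2, 3, 4} is a clique of size 5, and the vertices of any clique must share a bag in every tree decomposition; so some bag has ≥ 5 vertices and tw(G) ≥ 4. The upper and lower bounds meet at 4, so that is the treewidth.

Treewidth 4.
One such decomposition:
Bags: B1 = {0, 1, 2, 3, 4}
Tree: (single bag)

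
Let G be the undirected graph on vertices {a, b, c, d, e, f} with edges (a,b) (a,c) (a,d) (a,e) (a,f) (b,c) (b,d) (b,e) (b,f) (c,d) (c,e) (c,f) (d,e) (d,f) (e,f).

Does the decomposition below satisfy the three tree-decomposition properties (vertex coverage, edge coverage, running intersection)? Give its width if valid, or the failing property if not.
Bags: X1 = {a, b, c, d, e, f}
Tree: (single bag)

Yes; width 5.

Every vertex of G appears in some bag (union = {a, b, c, d, e, f}); every edge is covered by a bag; and for each vertex v the set of bags containing v is connected in the bag tree. The decomposition is therefore valid. The largest bag has 6 vertices, so the width is 5.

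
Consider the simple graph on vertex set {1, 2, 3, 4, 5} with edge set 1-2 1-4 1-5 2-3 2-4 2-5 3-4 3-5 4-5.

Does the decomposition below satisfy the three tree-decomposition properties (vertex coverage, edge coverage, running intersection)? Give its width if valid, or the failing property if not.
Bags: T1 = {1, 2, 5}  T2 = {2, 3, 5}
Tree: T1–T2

A tree decomposition must satisfy three properties: every vertex lies in some bag; for every edge, both endpoints lie together in some bag; and for every vertex, the bags containing it form a connected subtree. Here vertex 4 appears in no bag, so the decomposition is invalid.

No — vertex 4 appears in no bag.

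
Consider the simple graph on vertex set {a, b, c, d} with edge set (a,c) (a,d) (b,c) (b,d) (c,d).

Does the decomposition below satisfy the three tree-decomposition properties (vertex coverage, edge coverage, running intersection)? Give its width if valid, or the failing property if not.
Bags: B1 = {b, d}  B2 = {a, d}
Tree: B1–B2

No — vertex c appears in no bag.

A tree decomposition must satisfy three properties: every vertex lies in some bag; for every edge, both endpoints lie together in some bag; and for every vertex, the bags containing it form a connected subtree. Here vertex c appears in no bag, so the decomposition is invalid.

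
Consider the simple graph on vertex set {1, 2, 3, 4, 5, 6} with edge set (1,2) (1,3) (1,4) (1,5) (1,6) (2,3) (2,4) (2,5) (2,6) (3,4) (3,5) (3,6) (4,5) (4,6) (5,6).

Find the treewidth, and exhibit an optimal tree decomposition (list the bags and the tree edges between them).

Treewidth 5.
Bags: B1 = {1, 2, 3, 4, 5, 6}
Tree: (single bag)

A single bag containing all 6 vertices is trivially a valid decomposition of width 5. On the other hand G contains the 6-clique {1, 2, 3, 4, 5, 6}. A clique must lie in a single bag of any decomposition, so no decomposition can have width below 5. Therefore the treewidth is 5.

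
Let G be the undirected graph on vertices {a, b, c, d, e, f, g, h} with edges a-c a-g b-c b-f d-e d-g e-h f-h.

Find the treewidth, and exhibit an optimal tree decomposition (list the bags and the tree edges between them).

Treewidth 2.
Bags: B1 = {d, e, h}  B2 = {d, f, h}  B3 = {b, d, f}  B4 = {b, c, d}  B5 = {a, c, d}  B6 = {a, d, g}
Tree: B1–B2, B2–B3, B3–B4, B4–B5, B5–B6

Every bag has size at most 3, so the width is 3 − 1 = 2 and tw(G) ≤ 2. For the lower bound, G contains the cycle d–e–h–f–b–c–a–g–d, so G is not a forest; only forests have treewidth ≤ 1, hence tw(G) ≥ 2. The upper and lower bounds meet at 2, so that is the treewidth.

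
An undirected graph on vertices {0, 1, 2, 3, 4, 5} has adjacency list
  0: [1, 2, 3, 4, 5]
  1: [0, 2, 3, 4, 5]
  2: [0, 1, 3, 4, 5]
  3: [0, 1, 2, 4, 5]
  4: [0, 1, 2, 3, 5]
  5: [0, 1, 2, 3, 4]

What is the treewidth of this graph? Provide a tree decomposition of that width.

With just one bag of size 6, the width is 6 − 1 = 5, so tw(G) ≤ 5. Conversely, {0, 1, 2, 3, 4, 5} is a clique of size 6, and the vertices of any clique must share a bag in every tree decomposition; so some bag has ≥ 6 vertices and tw(G) ≥ 5. Combining the bounds, tw(G) = 5.

Treewidth 5.
One optimal decomposition is:
Bags: B1 = {0, 1, 2, 3, 4, 5}
Tree: (single bag)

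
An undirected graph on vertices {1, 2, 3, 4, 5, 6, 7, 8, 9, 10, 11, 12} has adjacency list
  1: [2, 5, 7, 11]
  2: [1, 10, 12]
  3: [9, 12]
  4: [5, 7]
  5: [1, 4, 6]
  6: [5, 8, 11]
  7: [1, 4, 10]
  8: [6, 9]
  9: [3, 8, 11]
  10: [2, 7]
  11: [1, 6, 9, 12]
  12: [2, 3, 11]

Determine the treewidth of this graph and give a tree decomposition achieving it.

The largest bag has 4 vertices, giving width 3; this decomposition certifies tw(G) ≤ 3. For the lower bound: the 4 vertex sets {3,8,9}, {6}, {11}, {1,2,5,12} are disjoint, each induces a connected subgraph, and every pair is joined by at least one edge of G. Contracting each set to a single vertex therefore yields K_{4} as a minor, and since treewidth is minor-monotone, tw(G) ≥ tw(K_{4}) = 3. The upper and lower bounds meet at 3, so that is the treewidth.

Treewidth 3.
Bags: B1 = {3, 6, 8, 9}  B2 = {3, 6, 9, 11}  B3 = {3, 6, 11, 12}  B4 = {5, 6, 11, 12}  B5 = {1, 5, 11, 12}  B6 = {1, 2, 5, 12}  B7 = {1, 2, 4, 5}  B8 = {1, 2, 4, 7}  B9 = {2, 4, 7, 10}
Tree: B1–B2, B2–B3, B3–B4, B4–B5, B5–B6, B6–B7, B7–B8, B8–B9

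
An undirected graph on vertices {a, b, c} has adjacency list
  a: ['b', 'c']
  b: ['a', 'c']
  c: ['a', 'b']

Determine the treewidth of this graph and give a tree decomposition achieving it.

Treewidth 2.
One optimal decomposition is:
Bags: B1 = {a, b, c}
Tree: (single bag)

With just one bag of size 3, the width is 3 − 1 = 2, so tw(G) ≤ 2. On the other hand G contains the 3-clique {a, b, c}. A clique must lie in a single bag of any decomposition, so no decomposition can have width below 2. Hence tw(G) = 2 exactly.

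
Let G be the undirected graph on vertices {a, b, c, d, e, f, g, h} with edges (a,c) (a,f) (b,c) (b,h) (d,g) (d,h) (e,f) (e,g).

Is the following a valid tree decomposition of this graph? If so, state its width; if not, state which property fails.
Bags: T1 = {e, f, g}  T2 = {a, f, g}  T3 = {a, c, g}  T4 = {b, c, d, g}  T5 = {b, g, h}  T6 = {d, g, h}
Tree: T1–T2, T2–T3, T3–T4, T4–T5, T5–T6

A tree decomposition must satisfy three properties: every vertex lies in some bag; for every edge, both endpoints lie together in some bag; and for every vertex, the bags containing it form a connected subtree. Here bags containing vertex d are not connected in the tree, so the decomposition is invalid.

No — bags containing vertex d are not connected in the tree.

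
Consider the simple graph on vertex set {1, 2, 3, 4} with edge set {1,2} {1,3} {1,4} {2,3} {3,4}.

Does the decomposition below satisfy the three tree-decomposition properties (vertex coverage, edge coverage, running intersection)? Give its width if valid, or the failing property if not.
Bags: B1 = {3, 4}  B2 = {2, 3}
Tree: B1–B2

No — vertex 1 appears in no bag.

A tree decomposition must satisfy three properties: every vertex lies in some bag; for every edge, both endpoints lie together in some bag; and for every vertex, the bags containing it form a connected subtree. Here vertex 1 appears in no bag, so the decomposition is invalid.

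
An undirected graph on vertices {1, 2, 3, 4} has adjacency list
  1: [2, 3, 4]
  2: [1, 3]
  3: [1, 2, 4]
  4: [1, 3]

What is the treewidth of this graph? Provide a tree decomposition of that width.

Treewidth 2.
Bags: B1 = {1, 2, 3}  B2 = {1, 3, 4}
Tree: B1–B2

The largest bag has 3 vertices, giving width 2; this decomposition certifies tw(G) ≤ 2. For the lower bound, the 3 vertices {1, 2, 3} are pairwise adjacent, and any tree decomposition puts a clique entirely inside one bag — forcing width ≥ 2. Therefore the treewidth is 2.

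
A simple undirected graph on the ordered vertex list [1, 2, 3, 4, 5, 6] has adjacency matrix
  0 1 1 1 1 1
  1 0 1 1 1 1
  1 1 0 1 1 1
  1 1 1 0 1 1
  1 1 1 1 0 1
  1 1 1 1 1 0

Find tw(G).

A width-5 tree decomposition is:
Bags: B1 = {1, 2, 3, 4, 5, 6}
Tree: (single bag)
A single bag containing all 6 vertices is trivially a valid decomposition of width 5. Conversely, {1, 2, 3, 4, 5, 6} is a clique of size 6, and the vertices of any clique must share a bag in every tree decomposition; so some bag has ≥ 6 vertices and tw(G) ≥ 5. The upper and lower bounds meet at 5, so that is the treewidth.

5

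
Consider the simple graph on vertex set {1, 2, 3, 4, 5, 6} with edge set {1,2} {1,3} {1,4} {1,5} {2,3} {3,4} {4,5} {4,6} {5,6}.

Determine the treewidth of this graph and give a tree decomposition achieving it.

Treewidth 2.
One such decomposition:
Bags: B1 = {1, 3, 4}  B2 = {1, 4, 5}  B3 = {4, 5, 6}  B4 = {1, 2, 3}
Tree: B1–B2, B2–B3, B1–B4

Every bag has size at most 3, so the width is 3 − 1 = 2 and tw(G) ≤ 2. On the other hand G contains the 3-clique {1, 2, 3}. A clique must lie in a single bag of any decomposition, so no decomposition can have width below 2. Therefore the treewidth is 2.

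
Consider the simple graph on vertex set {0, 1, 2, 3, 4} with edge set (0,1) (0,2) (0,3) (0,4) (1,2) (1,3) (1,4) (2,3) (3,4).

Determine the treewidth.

3

A width-3 tree decomposition is:
Bags: B1 = {0, 1, 3, 4}  B2 = {0, 1, 2, 3}
Tree: B1–B2
Every bag has size at most 4, so the width is 4 − 1 = 3 and tw(G) ≤ 3. Conversely, {0, 1, 2, 3} is a clique of size 4, and the vertices of any clique must share a bag in every tree decomposition; so some bag has ≥ 4 vertices and tw(G) ≥ 3. Combining the bounds, tw(G) = 3.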